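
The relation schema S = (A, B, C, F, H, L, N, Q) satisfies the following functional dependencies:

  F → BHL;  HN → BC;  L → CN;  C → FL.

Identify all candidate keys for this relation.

{A, C, Q}, {A, F, Q}, {A, L, Q}, {A, H, N, Q}

Attributes A, Q never appear on any right-hand side, so every candidate key must contain {A, Q}.
{A, Q}⁺ = {A, Q}, which is not all of the schema, so we must add further attributes.
{A, C, Q}⁺: C→FL adds F, L; F→BHL adds B, H; L→CN adds N → {A, B, C, F, H, L, N, Q}. Minimal: {C, Q}⁺ = {B, C, F, H, L, N, Q}; {A, Q}⁺ = {A, Q}; {A, C}⁺ = {A, B, C, F, H, L, N} — none reach the full schema.
{A, F, Q}⁺: F→BHL adds B, H, L; L→CN adds C, N → {A, B, C, F, H, L, N, Q}. Minimal: {F, Q}⁺ = {B, C, F, H, L, N, Q}; {A, Q}⁺ = {A, Q}; {A, F}⁺ = {A, B, C, F, H, L, N} — none reach the full schema.
{A, L, Q}⁺: L→CN adds C, N; C→FL adds F; F→BHL adds B, H → {A, B, C, F, H, L, N, Q}. Minimal: {L, Q}⁺ = {B, C, F, H, L, N, Q}; {A, Q}⁺ = {A, Q}; {A, L}⁺ = {A, B, C, F, H, L, N} — none reach the full schema.
{A, H, N, Q}⁺: HN→BC adds B, C; C→FL adds F, L → {A, B, C, F, H, L, N, Q}. Minimal: {H, N, Q}⁺ = {B, C, F, H, L, N, Q}; {A, N, Q}⁺ = {A, N, Q}; {A, H, Q}⁺ = {A, H, Q}; … — none reach the full schema.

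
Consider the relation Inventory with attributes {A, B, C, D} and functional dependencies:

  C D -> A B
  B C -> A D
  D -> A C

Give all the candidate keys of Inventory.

{D}, {B, C}

{D}⁺: D→AC adds A, C; CD→AB adds B → {A, B, C, D}.
{B, C}⁺: BC→AD adds A, D → {A, B, C, D}.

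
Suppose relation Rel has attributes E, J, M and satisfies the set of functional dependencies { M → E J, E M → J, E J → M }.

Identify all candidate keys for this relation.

{M}⁺: M→EJ adds E, J → {E, J, M}.
{E, J}⁺: EJ→M adds M → {E, J, M}.
Any other superkey contains one of these as a subset, so there are no further candidate keys.

M, EJ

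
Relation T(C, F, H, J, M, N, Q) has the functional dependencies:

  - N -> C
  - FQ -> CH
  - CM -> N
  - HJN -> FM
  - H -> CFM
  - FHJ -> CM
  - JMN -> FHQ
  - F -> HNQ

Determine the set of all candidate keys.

{F, J}, {H, J}, {C, J, M}, {J, M, N}

Attribute J never appears on the right-hand side of any dependency, so J must belong to every candidate key.
{J}⁺ = {J}, which is not all of the schema, so we must add further attributes.
{F, J}⁺: F→HNQ adds H, N, Q; N→C adds C; HJN→FM adds M → {C, F, H, J, M, N, Q}. Minimal: {J}⁺ = {J}; {F}⁺ = {C, F, H, M, N, Q} — none reach the full schema.
{H, J}⁺: H→CFM adds C, F, M; F→HNQ adds N, Q → {C, F, H, J, M, N, Q}. Minimal: {J}⁺ = {J}; {H}⁺ = {C, F, H, M, N, Q} — none reach the full schema.
{C, J, M}⁺: CM→N adds N; JMN→FHQ adds F, H, Q → {C, F, H, J, M, N, Q}. Minimal: {J, M}⁺ = {J, M}; {C, M}⁺ = {C, M, N}; {C, J}⁺ = {C, J} — none reach the full schema.
{J, M, N}⁺: N→C adds C; JMN→FHQ adds F, H, Q → {C, F, H, J, M, N, Q}. Minimal: {M, N}⁺ = {C, M, N}; {J, N}⁺ = {C, J, N}; {J, M}⁺ = {J, M} — none reach the full schema.
Any other superkey contains one of these as a subset, so there are no further candidate keys.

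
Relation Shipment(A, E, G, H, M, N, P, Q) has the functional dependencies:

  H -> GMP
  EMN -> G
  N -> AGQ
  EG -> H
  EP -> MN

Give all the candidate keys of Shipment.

{E, G}; {E, H}; {E, N}; {E, P}

Attribute E never appears on the right-hand side of any dependency, so E must belong to every candidate key.
{E}⁺ = {E}, which is not all of the schema, so we must add further attributes.
{E, G}⁺: EG→H adds H; H→GMP adds M, P; EP→MN adds N; N→AGQ adds A, Q → {A, E, G, H, M, N, P, Q}. Minimal: {G}⁺ = {G}; {E}⁺ = {E} — none reach the full schema.
{E, H}⁺: H→GMP adds G, M, P; EP→MN adds N; N→AGQ adds A, Q → {A, E, G, H, M, N, P, Q}. Minimal: {H}⁺ = {G, H, M, P}; {E}⁺ = {E} — none reach the full schema.
{E, N}⁺: N→AGQ adds A, G, Q; EG→H adds H; H→GMP adds M, P → {A, E, G, H, M, N, P, Q}. Minimal: {N}⁺ = {A, G, N, Q}; {E}⁺ = {E} — none reach the full schema.
{E, P}⁺: EP→MN adds M, N; EMN→G adds G; N→AGQ adds A, Q; EG→H adds H → {A, E, G, H, M, N, P, Q}. Minimal: {P}⁺ = {P}; {E}⁺ = {E} — none reach the full schema.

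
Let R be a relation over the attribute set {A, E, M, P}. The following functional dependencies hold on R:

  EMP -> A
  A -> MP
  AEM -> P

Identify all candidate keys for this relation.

{A, E}⁺: A→MP adds M, P → {A, E, M, P}. Minimal: {E}⁺ = {E}; {A}⁺ = {A, M, P} — none reach the full schema.
{E, M, P}⁺: EMP→A adds A → {A, E, M, P}. Minimal: {M, P}⁺ = {M, P}; {E, P}⁺ = {E, P}; {E, M}⁺ = {E, M} — none reach the full schema.
Any other superkey contains one of these as a subset, so there are no further candidate keys.

{A, E}, {E, M, P}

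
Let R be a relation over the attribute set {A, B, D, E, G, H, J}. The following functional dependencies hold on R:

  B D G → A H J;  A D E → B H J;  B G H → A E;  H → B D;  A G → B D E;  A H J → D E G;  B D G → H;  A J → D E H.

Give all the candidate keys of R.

(A, G), (A, J), (G, H), (A, D, E), (A, E, H), (B, D, G)

{A, G}⁺: AG→BDE adds B, D, E; BDG→H adds H; BDG→AHJ adds J → {A, B, D, E, G, H, J}. Minimal: {G}⁺ = {G}; {A}⁺ = {A} — none reach the full schema.
{A, J}⁺: AJ→DEH adds D, E, H; ADE→BHJ adds B; AHJ→DEG adds G → {A, B, D, E, G, H, J}. Minimal: {J}⁺ = {J}; {A}⁺ = {A} — none reach the full schema.
{G, H}⁺: H→BD adds B, D; BDG→AHJ adds A, J; BGH→AE adds E → {A, B, D, E, G, H, J}. Minimal: {H}⁺ = {B, D, H}; {G}⁺ = {G} — none reach the full schema.
{A, D, E}⁺: ADE→BHJ adds B, H, J; AHJ→DEG adds G → {A, B, D, E, G, H, J}. Minimal: {D, E}⁺ = {D, E}; {A, E}⁺ = {A, E}; {A, D}⁺ = {A, D} — none reach the full schema.
{A, E, H}⁺: H→BD adds B, D; ADE→BHJ adds J; AHJ→DEG adds G → {A, B, D, E, G, H, J}. Minimal: {E, H}⁺ = {B, D, E, H}; {A, H}⁺ = {A, B, D, H}; {A, E}⁺ = {A, E} — none reach the full schema.
{B, D, G}⁺: BDG→AHJ adds A, H, J; BGH→AE adds E → {A, B, D, E, G, H, J}. Minimal: {D, G}⁺ = {D, G}; {B, G}⁺ = {B, G}; {B, D}⁺ = {B, D} — none reach the full schema.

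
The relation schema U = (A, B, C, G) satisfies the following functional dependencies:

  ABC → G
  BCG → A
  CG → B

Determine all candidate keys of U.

{C, G}, {A, B, C}

Attribute C never appears on the right-hand side of any dependency, so C must belong to every candidate key.
{C}⁺ = {C}, which is not all of the schema, so we must add further attributes.
{C, G}⁺: CG→B adds B; BCG→A adds A → {A, B, C, G}. Minimal: {G}⁺ = {G}; {C}⁺ = {C} — none reach the full schema.
{A, B, C}⁺: ABC→G adds G → {A, B, C, G}. Minimal: {B, C}⁺ = {B, C}; {A, C}⁺ = {A, C}; {A, B}⁺ = {A, B} — none reach the full schema.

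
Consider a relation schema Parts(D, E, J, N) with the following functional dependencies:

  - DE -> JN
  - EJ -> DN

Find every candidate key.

{D, E}; {E, J}

Attribute E never appears on the right-hand side of any dependency, so E must belong to every candidate key.
{E}⁺ = {E}, which is not all of the schema, so we must add further attributes.
{D, E}⁺: DE→JN adds J, N → {D, E, J, N}. Minimal: {E}⁺ = {E}; {D}⁺ = {D} — none reach the full schema.
{E, J}⁺: EJ→DN adds D, N → {D, E, J, N}. Minimal: {J}⁺ = {J}; {E}⁺ = {E} — none reach the full schema.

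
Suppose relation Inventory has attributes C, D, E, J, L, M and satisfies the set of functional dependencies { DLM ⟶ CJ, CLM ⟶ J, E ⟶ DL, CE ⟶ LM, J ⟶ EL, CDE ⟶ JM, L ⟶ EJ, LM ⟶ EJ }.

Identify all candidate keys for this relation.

{C, E}⁺: E→DL adds D, L; CE→LM adds M; CDE→JM adds J → {C, D, E, J, L, M}.
{C, J}⁺: J→EL adds E, L; E→DL adds D; CE→LM adds M → {C, D, E, J, L, M}.
{C, L}⁺: L→EJ adds E, J; E→DL adds D; CE→LM adds M → {C, D, E, J, L, M}.
{E, M}⁺: E→DL adds D, L; L→EJ adds J; DLM→CJ adds C → {C, D, E, J, L, M}.
{J, M}⁺: J→EL adds E, L; E→DL adds D; DLM→CJ adds C → {C, D, E, J, L, M}.
{L, M}⁺: L→EJ adds E, J; E→DL adds D; DLM→CJ adds C → {C, D, E, J, L, M}.
Any other superkey contains one of these as a subset, so there are no further candidate keys.

(C, E), (C, J), (C, L), (E, M), (J, M), (L, M)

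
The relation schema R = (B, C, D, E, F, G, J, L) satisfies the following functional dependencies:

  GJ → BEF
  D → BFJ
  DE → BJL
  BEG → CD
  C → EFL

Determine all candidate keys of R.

Attribute G never appears on the right-hand side of any dependency, so G must belong to every candidate key.
{G}⁺ = {G}, which is not all of the schema, so we must add further attributes.
{D, G}⁺: D→BFJ adds B, F, J; GJ→BEF adds E; DE→BJL adds L; BEG→CD adds C → {B, C, D, E, F, G, J, L}. Minimal: {G}⁺ = {G}; {D}⁺ = {B, D, F, J} — none reach the full schema.
{G, J}⁺: GJ→BEF adds B, E, F; BEG→CD adds C, D; C→EFL adds L → {B, C, D, E, F, G, J, L}. Minimal: {J}⁺ = {J}; {G}⁺ = {G} — none reach the full schema.
{B, C, G}⁺: C→EFL adds E, F, L; BEG→CD adds D; D→BFJ adds J → {B, C, D, E, F, G, J, L}. Minimal: {C, G}⁺ = {C, E, F, G, L}; {B, G}⁺ = {B, G}; {B, C}⁺ = {B, C, E, F, L} — none reach the full schema.
{B, E, G}⁺: BEG→CD adds C, D; C→EFL adds F, L; D→BFJ adds J → {B, C, D, E, F, G, J, L}. Minimal: {E, G}⁺ = {E, G}; {B, G}⁺ = {B, G}; {B, E}⁺ = {B, E} — none reach the full schema.

DG, GJ, BCG, BEG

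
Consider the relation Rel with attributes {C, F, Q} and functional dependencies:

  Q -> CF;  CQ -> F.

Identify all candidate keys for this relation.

(Q)

Attribute Q never appears on the right-hand side of any dependency, so Q must belong to every candidate key.
{Q}⁺ = {C, F, Q}, which is all of the schema, so {Q} is the only candidate key.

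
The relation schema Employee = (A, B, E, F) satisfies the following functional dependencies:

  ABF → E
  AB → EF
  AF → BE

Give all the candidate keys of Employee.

(A, B), (A, F)

Attribute A never appears on the right-hand side of any dependency, so A must belong to every candidate key.
{A}⁺ = {A}, which is not all of the schema, so we must add further attributes.
{A, B}⁺: AB→EF adds E, F → {A, B, E, F}. Minimal: {B}⁺ = {B}; {A}⁺ = {A} — none reach the full schema.
{A, F}⁺: AF→BE adds B, E → {A, B, E, F}. Minimal: {F}⁺ = {F}; {A}⁺ = {A} — none reach the full schema.
Any other superkey contains one of these as a subset, so there are no further candidate keys.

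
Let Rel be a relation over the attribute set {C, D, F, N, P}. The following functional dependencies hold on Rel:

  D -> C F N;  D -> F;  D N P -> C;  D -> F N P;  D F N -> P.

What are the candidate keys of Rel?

Attribute D never appears on the right-hand side of any dependency, so D must belong to every candidate key.
{D}⁺ = {C, D, F, N, P}, which is all of the schema, so {D} is the only candidate key.

(D)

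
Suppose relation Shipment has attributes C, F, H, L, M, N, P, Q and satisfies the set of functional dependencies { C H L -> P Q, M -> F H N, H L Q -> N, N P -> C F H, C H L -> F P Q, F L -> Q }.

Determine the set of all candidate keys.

Attributes L, M never appear on any right-hand side, so every candidate key must contain {L, M}.
{L, M}⁺ = {F, H, L, M, N, Q}, which is not all of the schema, so we must add further attributes.
{C, L, M}⁺: M→FHN adds F, H, N; CHL→FPQ adds P, Q → {C, F, H, L, M, N, P, Q}.
{L, M, P}⁺: M→FHN adds F, H, N; NP→CFH adds C; CHL→FPQ adds Q → {C, F, H, L, M, N, P, Q}.
Any other superkey contains one of these as a subset, so there are no further candidate keys.

CLM, LMP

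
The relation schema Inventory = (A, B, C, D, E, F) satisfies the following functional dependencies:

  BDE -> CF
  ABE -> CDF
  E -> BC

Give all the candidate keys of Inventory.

{A, E}⁺: E→BC adds B, C; ABE→CDF adds D, F → {A, B, C, D, E, F}.

AE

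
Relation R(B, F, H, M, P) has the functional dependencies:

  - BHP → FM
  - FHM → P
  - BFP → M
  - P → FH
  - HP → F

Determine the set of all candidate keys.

{B, P}⁺: P→FH adds F, H; BHP→FM adds M → {B, F, H, M, P}. Minimal: {P}⁺ = {F, H, P}; {B}⁺ = {B} — none reach the full schema.
{B, F, H, M}⁺: FHM→P adds P → {B, F, H, M, P}. Minimal: {F, H, M}⁺ = {F, H, M, P}; {B, H, M}⁺ = {B, H, M}; {B, F, M}⁺ = {B, F, M}; … — none reach the full schema.

{B, P}, {B, F, H, M}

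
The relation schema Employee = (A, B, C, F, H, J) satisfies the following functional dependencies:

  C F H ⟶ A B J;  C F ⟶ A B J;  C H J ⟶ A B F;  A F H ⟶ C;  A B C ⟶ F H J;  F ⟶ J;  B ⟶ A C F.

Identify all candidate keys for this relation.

{B}⁺: B→ACF adds A, C, F; CF→ABJ adds J; ABC→FHJ adds H → {A, B, C, F, H, J}.
{C, F}⁺: CF→ABJ adds A, B, J; ABC→FHJ adds H → {A, B, C, F, H, J}. Minimal: {F}⁺ = {F, J}; {C}⁺ = {C} — none reach the full schema.
{A, F, H}⁺: AFH→C adds C; F→J adds J; CFH→ABJ adds B → {A, B, C, F, H, J}. Minimal: {F, H}⁺ = {F, H, J}; {A, H}⁺ = {A, H}; {A, F}⁺ = {A, F, J} — none reach the full schema.
{C, H, J}⁺: CHJ→ABF adds A, B, F → {A, B, C, F, H, J}. Minimal: {H, J}⁺ = {H, J}; {C, J}⁺ = {C, J}; {C, H}⁺ = {C, H} — none reach the full schema.
Any other superkey contains one of these as a subset, so there are no further candidate keys.

(B); (C, F); (A, F, H); (C, H, J)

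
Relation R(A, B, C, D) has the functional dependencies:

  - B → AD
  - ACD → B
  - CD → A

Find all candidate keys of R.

{B, C}⁺: B→AD adds A, D → {A, B, C, D}. Minimal: {C}⁺ = {C}; {B}⁺ = {A, B, D} — none reach the full schema.
{C, D}⁺: CD→A adds A; ACD→B adds B → {A, B, C, D}. Minimal: {D}⁺ = {D}; {C}⁺ = {C} — none reach the full schema.

{B, C}; {C, D}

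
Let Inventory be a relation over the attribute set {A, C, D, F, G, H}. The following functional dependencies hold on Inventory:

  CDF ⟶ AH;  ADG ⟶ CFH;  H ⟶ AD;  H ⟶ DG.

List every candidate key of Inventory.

{H}⁺: H→AD adds A, D; H→DG adds G; ADG→CFH adds C, F → {A, C, D, F, G, H}.
{A, D, G}⁺: ADG→CFH adds C, F, H → {A, C, D, F, G, H}. Minimal: {D, G}⁺ = {D, G}; {A, G}⁺ = {A, G}; {A, D}⁺ = {A, D} — none reach the full schema.
{C, D, F}⁺: CDF→AH adds A, H; H→DG adds G → {A, C, D, F, G, H}. Minimal: {D, F}⁺ = {D, F}; {C, F}⁺ = {C, F}; {C, D}⁺ = {C, D} — none reach the full schema.

H, ADG, CDF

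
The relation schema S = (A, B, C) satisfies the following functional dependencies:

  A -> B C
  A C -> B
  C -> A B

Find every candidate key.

{A}⁺: A→BC adds B, C → {A, B, C}.
{C}⁺: C→AB adds A, B → {A, B, C}.
Any other superkey contains one of these as a subset, so there are no further candidate keys.

{A}, {C}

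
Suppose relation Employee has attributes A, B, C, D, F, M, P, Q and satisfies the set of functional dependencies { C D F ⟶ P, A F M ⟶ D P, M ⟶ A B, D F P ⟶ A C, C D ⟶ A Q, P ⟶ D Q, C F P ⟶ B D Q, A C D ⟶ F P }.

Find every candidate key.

Attribute M never appears on the right-hand side of any dependency, so M must belong to every candidate key.
{M}⁺ = {A, B, M}, which is not all of the schema, so we must add further attributes.
{F, M}⁺: M→AB adds A, B; AFM→DP adds D, P; DFP→AC adds C; CD→AQ adds Q → {A, B, C, D, F, M, P, Q}. Minimal: {M}⁺ = {A, B, M}; {F}⁺ = {F} — none reach the full schema.
{C, D, M}⁺: M→AB adds A, B; CD→AQ adds Q; ACD→FP adds F, P → {A, B, C, D, F, M, P, Q}. Minimal: {D, M}⁺ = {A, B, D, M}; {C, M}⁺ = {A, B, C, M}; {C, D}⁺ = {A, B, C, D, F, P, Q} — none reach the full schema.
{C, M, P}⁺: M→AB adds A, B; P→DQ adds D, Q; ACD→FP adds F → {A, B, C, D, F, M, P, Q}. Minimal: {M, P}⁺ = {A, B, D, M, P, Q}; {C, P}⁺ = {A, B, C, D, F, P, Q}; {C, M}⁺ = {A, B, C, M} — none reach the full schema.

{F, M}, {C, D, M}, {C, M, P}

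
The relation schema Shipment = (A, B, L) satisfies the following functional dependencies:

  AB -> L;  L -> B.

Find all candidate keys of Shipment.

{A, B}; {A, L}

{A, B}⁺: AB→L adds L → {A, B, L}. Minimal: {B}⁺ = {B}; {A}⁺ = {A} — none reach the full schema.
{A, L}⁺: L→B adds B → {A, B, L}. Minimal: {L}⁺ = {B, L}; {A}⁺ = {A} — none reach the full schema.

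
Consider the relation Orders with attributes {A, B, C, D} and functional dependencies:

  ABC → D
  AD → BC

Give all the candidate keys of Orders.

Attribute A never appears on the right-hand side of any dependency, so A must belong to every candidate key.
{A}⁺ = {A}, which is not all of the schema, so we must add further attributes.
{A, D}⁺: AD→BC adds B, C → {A, B, C, D}. Minimal: {D}⁺ = {D}; {A}⁺ = {A} — none reach the full schema.
{A, B, C}⁺: ABC→D adds D → {A, B, C, D}. Minimal: {B, C}⁺ = {B, C}; {A, C}⁺ = {A, C}; {A, B}⁺ = {A, B} — none reach the full schema.
Any other superkey contains one of these as a subset, so there are no further candidate keys.

{A, D}; {A, B, C}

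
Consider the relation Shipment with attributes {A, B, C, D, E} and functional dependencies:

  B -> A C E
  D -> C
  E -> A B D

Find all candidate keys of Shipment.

{B}⁺: B→ACE adds A, C, E; E→ABD adds D → {A, B, C, D, E}.
{E}⁺: E→ABD adds A, B, D; B→ACE adds C → {A, B, C, D, E}.

B, E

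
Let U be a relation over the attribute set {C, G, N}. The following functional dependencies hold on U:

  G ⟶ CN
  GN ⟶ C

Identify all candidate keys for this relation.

{G}

Attribute G never appears on the right-hand side of any dependency, so G must belong to every candidate key.
{G}⁺ = {C, G, N}, which is all of the schema, so {G} is the only candidate key.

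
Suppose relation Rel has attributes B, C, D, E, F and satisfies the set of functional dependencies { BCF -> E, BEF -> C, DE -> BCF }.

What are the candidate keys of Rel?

Attribute D never appears on the right-hand side of any dependency, so D must belong to every candidate key.
{D}⁺ = {D}, which is not all of the schema, so we must add further attributes.
{D, E}⁺: DE→BCF adds B, C, F → {B, C, D, E, F}. Minimal: {E}⁺ = {E}; {D}⁺ = {D} — none reach the full schema.
{B, C, D, F}⁺: BCF→E adds E → {B, C, D, E, F}. Minimal: {C, D, F}⁺ = {C, D, F}; {B, D, F}⁺ = {B, D, F}; {B, C, F}⁺ = {B, C, E, F}; … — none reach the full schema.
Any other superkey contains one of these as a subset, so there are no further candidate keys.

{D, E}; {B, C, D, F}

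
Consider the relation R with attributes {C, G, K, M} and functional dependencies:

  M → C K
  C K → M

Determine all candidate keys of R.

{G, M}, {C, G, K}

{G, M}⁺: M→CK adds C, K → {C, G, K, M}. Minimal: {M}⁺ = {C, K, M}; {G}⁺ = {G} — none reach the full schema.
{C, G, K}⁺: CK→M adds M → {C, G, K, M}. Minimal: {G, K}⁺ = {G, K}; {C, K}⁺ = {C, K, M}; {C, G}⁺ = {C, G} — none reach the full schema.
Any other superkey contains one of these as a subset, so there are no further candidate keys.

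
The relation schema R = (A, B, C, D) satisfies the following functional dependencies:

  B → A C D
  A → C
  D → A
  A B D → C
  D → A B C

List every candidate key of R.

{B}, {D}

{B}⁺: B→ACD adds A, C, D → {A, B, C, D}.
{D}⁺: D→A adds A; D→ABC adds B, C → {A, B, C, D}.
Any other superkey contains one of these as a subset, so there are no further candidate keys.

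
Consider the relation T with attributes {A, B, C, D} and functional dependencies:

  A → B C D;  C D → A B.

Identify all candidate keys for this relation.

{A}⁺: A→BCD adds B, C, D → {A, B, C, D}.
{C, D}⁺: CD→AB adds A, B → {A, B, C, D}. Minimal: {D}⁺ = {D}; {C}⁺ = {C} — none reach the full schema.

{A}, {C, D}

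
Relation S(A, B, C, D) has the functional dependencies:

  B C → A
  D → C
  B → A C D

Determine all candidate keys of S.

Attribute B never appears on the right-hand side of any dependency, so B must belong to every candidate key.
{B}⁺ = {A, B, C, D}, which is all of the schema, so {B} is the only candidate key.

{B}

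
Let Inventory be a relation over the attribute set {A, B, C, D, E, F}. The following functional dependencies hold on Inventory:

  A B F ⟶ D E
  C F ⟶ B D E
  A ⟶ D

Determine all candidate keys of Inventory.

{A, C, F}

{A, C, F}⁺: CF→BDE adds B, D, E → {A, B, C, D, E, F}. Minimal: {C, F}⁺ = {B, C, D, E, F}; {A, F}⁺ = {A, D, F}; {A, C}⁺ = {A, C, D} — none reach the full schema.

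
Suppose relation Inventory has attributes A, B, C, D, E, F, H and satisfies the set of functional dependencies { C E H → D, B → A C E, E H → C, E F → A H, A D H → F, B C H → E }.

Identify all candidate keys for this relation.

{B, F}; {B, H}

Attribute B never appears on the right-hand side of any dependency, so B must belong to every candidate key.
{B}⁺ = {A, B, C, E}, which is not all of the schema, so we must add further attributes.
{B, F}⁺: B→ACE adds A, C, E; EF→AH adds H; CEH→D adds D → {A, B, C, D, E, F, H}. Minimal: {F}⁺ = {F}; {B}⁺ = {A, B, C, E} — none reach the full schema.
{B, H}⁺: B→ACE adds A, C, E; CEH→D adds D; ADH→F adds F → {A, B, C, D, E, F, H}. Minimal: {H}⁺ = {H}; {B}⁺ = {A, B, C, E} — none reach the full schema.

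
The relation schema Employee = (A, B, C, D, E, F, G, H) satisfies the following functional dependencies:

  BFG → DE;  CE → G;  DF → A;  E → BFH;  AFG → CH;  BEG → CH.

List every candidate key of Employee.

{C, E}⁺: CE→G adds G; E→BFH adds B, F, H; BFG→DE adds D; DF→A adds A → {A, B, C, D, E, F, G, H}. Minimal: {E}⁺ = {B, E, F, H}; {C}⁺ = {C} — none reach the full schema.
{E, G}⁺: E→BFH adds B, F, H; BEG→CH adds C; BFG→DE adds D; DF→A adds A → {A, B, C, D, E, F, G, H}. Minimal: {G}⁺ = {G}; {E}⁺ = {B, E, F, H} — none reach the full schema.
{B, F, G}⁺: BFG→DE adds D, E; DF→A adds A; E→BFH adds H; AFG→CH adds C → {A, B, C, D, E, F, G, H}. Minimal: {F, G}⁺ = {F, G}; {B, G}⁺ = {B, G}; {B, F}⁺ = {B, F} — none reach the full schema.
Any other superkey contains one of these as a subset, so there are no further candidate keys.

{C, E}, {E, G}, {B, F, G}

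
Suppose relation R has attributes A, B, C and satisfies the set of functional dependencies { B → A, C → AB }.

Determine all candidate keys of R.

Attribute C never appears on the right-hand side of any dependency, so C must belong to every candidate key.
{C}⁺ = {A, B, C}, which is all of the schema, so {C} is the only candidate key.

(C)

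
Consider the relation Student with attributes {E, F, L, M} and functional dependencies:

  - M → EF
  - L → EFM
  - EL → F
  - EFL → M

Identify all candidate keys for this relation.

{L}

Attribute L never appears on the right-hand side of any dependency, so L must belong to every candidate key.
{L}⁺ = {E, F, L, M}, which is all of the schema, so {L} is the only candidate key.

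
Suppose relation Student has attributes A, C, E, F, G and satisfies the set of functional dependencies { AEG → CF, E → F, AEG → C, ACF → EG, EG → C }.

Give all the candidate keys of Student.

(A, C, E), (A, C, F), (A, E, G)

{A, C, E}⁺: E→F adds F; ACF→EG adds G → {A, C, E, F, G}. Minimal: {C, E}⁺ = {C, E, F}; {A, E}⁺ = {A, E, F}; {A, C}⁺ = {A, C} — none reach the full schema.
{A, C, F}⁺: ACF→EG adds E, G → {A, C, E, F, G}. Minimal: {C, F}⁺ = {C, F}; {A, F}⁺ = {A, F}; {A, C}⁺ = {A, C} — none reach the full schema.
{A, E, G}⁺: AEG→CF adds C, F → {A, C, E, F, G}. Minimal: {E, G}⁺ = {C, E, F, G}; {A, G}⁺ = {A, G}; {A, E}⁺ = {A, E, F} — none reach the full schema.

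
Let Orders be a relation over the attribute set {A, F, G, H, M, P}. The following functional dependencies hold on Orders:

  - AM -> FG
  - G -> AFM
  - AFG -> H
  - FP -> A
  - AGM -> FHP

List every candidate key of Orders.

{G}⁺: G→AFM adds A, F, M; AFG→H adds H; AGM→FHP adds P → {A, F, G, H, M, P}.
{A, M}⁺: AM→FG adds F, G; AFG→H adds H; AGM→FHP adds P → {A, F, G, H, M, P}. Minimal: {M}⁺ = {M}; {A}⁺ = {A} — none reach the full schema.
{F, M, P}⁺: FP→A adds A; AM→FG adds G; AFG→H adds H → {A, F, G, H, M, P}. Minimal: {M, P}⁺ = {M, P}; {F, P}⁺ = {A, F, P}; {F, M}⁺ = {F, M} — none reach the full schema.

{G}, {A, M}, {F, M, P}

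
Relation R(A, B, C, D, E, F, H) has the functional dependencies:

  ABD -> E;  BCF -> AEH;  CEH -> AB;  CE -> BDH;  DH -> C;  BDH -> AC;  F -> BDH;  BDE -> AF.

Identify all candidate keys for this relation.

{F}⁺: F→BDH adds B, D, H; DH→C adds C; BDH→AC adds A; ABD→E adds E → {A, B, C, D, E, F, H}.
{C, E}⁺: CE→BDH adds B, D, H; BDH→AC adds A; BDE→AF adds F → {A, B, C, D, E, F, H}.
{A, B, D}⁺: ABD→E adds E; BDE→AF adds F; F→BDH adds H; DH→C adds C → {A, B, C, D, E, F, H}.
{B, D, E}⁺: BDE→AF adds A, F; F→BDH adds H; DH→C adds C → {A, B, C, D, E, F, H}.
{B, D, H}⁺: DH→C adds C; BDH→AC adds A; ABD→E adds E; BDE→AF adds F → {A, B, C, D, E, F, H}.
{D, E, H}⁺: DH→C adds C; CEH→AB adds A, B; BDE→AF adds F → {A, B, C, D, E, F, H}.

(F); (C, E); (A, B, D); (B, D, E); (B, D, H); (D, E, H)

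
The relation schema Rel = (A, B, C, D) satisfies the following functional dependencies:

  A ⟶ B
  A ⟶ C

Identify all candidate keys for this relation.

Attributes A, D never appear on any right-hand side, so every candidate key must contain {A, D}.
{A, D}⁺ = {A, B, C, D}, which is all of the schema, so {A, D} is the only candidate key.

AD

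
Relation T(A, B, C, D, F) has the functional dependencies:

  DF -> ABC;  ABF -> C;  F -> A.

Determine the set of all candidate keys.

(D, F)

{D, F}⁺: DF→ABC adds A, B, C → {A, B, C, D, F}.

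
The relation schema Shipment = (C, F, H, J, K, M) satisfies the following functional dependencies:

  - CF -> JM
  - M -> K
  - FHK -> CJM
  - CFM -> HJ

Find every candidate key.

Attribute F never appears on the right-hand side of any dependency, so F must belong to every candidate key.
{F}⁺ = {F}, which is not all of the schema, so we must add further attributes.
{C, F}⁺: CF→JM adds J, M; M→K adds K; CFM→HJ adds H → {C, F, H, J, K, M}.
{F, H, K}⁺: FHK→CJM adds C, J, M → {C, F, H, J, K, M}.
{F, H, M}⁺: M→K adds K; FHK→CJM adds C, J → {C, F, H, J, K, M}.
Any other superkey contains one of these as a subset, so there are no further candidate keys.

(C, F), (F, H, K), (F, H, M)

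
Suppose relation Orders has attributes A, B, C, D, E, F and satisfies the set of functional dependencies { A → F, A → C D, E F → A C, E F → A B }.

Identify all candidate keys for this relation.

{A, E}, {E, F}

Attribute E never appears on the right-hand side of any dependency, so E must belong to every candidate key.
{E}⁺ = {E}, which is not all of the schema, so we must add further attributes.
{A, E}⁺: A→F adds F; A→CD adds C, D; EF→AB adds B → {A, B, C, D, E, F}. Minimal: {E}⁺ = {E}; {A}⁺ = {A, C, D, F} — none reach the full schema.
{E, F}⁺: EF→AC adds A, C; EF→AB adds B; A→CD adds D → {A, B, C, D, E, F}. Minimal: {F}⁺ = {F}; {E}⁺ = {E} — none reach the full schema.
Any other superkey contains one of these as a subset, so there are no further candidate keys.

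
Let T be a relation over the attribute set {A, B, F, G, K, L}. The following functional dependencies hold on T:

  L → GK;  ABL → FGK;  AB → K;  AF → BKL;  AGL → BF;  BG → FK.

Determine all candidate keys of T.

(A, F); (A, L); (A, B, G)

Attribute A never appears on the right-hand side of any dependency, so A must belong to every candidate key.
{A}⁺ = {A}, which is not all of the schema, so we must add further attributes.
{A, F}⁺: AF→BKL adds B, K, L; L→GK adds G → {A, B, F, G, K, L}.
{A, L}⁺: L→GK adds G, K; AGL→BF adds B, F → {A, B, F, G, K, L}.
{A, B, G}⁺: AB→K adds K; BG→FK adds F; AF→BKL adds L → {A, B, F, G, K, L}.
Any other superkey contains one of these as a subset, so there are no further candidate keys.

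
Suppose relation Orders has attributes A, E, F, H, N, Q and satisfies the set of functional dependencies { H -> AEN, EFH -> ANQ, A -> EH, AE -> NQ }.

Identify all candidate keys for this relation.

AF; FH

{A, F}⁺: A→EH adds E, H; AE→NQ adds N, Q → {A, E, F, H, N, Q}. Minimal: {F}⁺ = {F}; {A}⁺ = {A, E, H, N, Q} — none reach the full schema.
{F, H}⁺: H→AEN adds A, E, N; EFH→ANQ adds Q → {A, E, F, H, N, Q}. Minimal: {H}⁺ = {A, E, H, N, Q}; {F}⁺ = {F} — none reach the full schema.
Any other superkey contains one of these as a subset, so there are no further candidate keys.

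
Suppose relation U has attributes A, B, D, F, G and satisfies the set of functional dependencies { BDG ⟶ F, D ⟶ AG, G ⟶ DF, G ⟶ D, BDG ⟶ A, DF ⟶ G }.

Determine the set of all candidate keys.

{B, D}⁺: D→AG adds A, G; G→DF adds F → {A, B, D, F, G}. Minimal: {D}⁺ = {A, D, F, G}; {B}⁺ = {B} — none reach the full schema.
{B, G}⁺: G→DF adds D, F; BDG→A adds A → {A, B, D, F, G}. Minimal: {G}⁺ = {A, D, F, G}; {B}⁺ = {B} — none reach the full schema.
Any other superkey contains one of these as a subset, so there are no further candidate keys.

{B, D}, {B, G}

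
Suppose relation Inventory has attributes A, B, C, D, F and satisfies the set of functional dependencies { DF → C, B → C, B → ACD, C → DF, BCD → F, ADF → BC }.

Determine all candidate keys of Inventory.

{B}⁺: B→C adds C; B→ACD adds A, D; C→DF adds F → {A, B, C, D, F}.
{A, C}⁺: C→DF adds D, F; ADF→BC adds B → {A, B, C, D, F}.
{A, D, F}⁺: DF→C adds C; ADF→BC adds B → {A, B, C, D, F}.

B, AC, ADF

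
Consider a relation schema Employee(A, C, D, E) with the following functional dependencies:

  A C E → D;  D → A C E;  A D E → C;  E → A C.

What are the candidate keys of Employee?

(D), (E)

{D}⁺: D→ACE adds A, C, E → {A, C, D, E}.
{E}⁺: E→AC adds A, C; ACE→D adds D → {A, C, D, E}.
Any other superkey contains one of these as a subset, so there are no further candidate keys.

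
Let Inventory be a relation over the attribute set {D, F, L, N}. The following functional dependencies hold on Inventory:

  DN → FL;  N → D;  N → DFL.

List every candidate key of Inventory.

Attribute N never appears on the right-hand side of any dependency, so N must belong to every candidate key.
{N}⁺ = {D, F, L, N}, which is all of the schema, so {N} is the only candidate key.

(N)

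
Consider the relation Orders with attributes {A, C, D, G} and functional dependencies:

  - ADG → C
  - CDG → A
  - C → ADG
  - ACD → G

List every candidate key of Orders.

{C}, {A, D, G}

{C}⁺: C→ADG adds A, D, G → {A, C, D, G}.
{A, D, G}⁺: ADG→C adds C → {A, C, D, G}. Minimal: {D, G}⁺ = {D, G}; {A, G}⁺ = {A, G}; {A, D}⁺ = {A, D} — none reach the full schema.
Any other superkey contains one of these as a subset, so there are no further candidate keys.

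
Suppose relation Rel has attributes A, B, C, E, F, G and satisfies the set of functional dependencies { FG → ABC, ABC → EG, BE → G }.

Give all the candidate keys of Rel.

{F, G}; {B, E, F}; {A, B, C, F}

Attribute F never appears on the right-hand side of any dependency, so F must belong to every candidate key.
{F}⁺ = {F}, which is not all of the schema, so we must add further attributes.
{F, G}⁺: FG→ABC adds A, B, C; ABC→EG adds E → {A, B, C, E, F, G}. Minimal: {G}⁺ = {G}; {F}⁺ = {F} — none reach the full schema.
{B, E, F}⁺: BE→G adds G; FG→ABC adds A, C → {A, B, C, E, F, G}. Minimal: {E, F}⁺ = {E, F}; {B, F}⁺ = {B, F}; {B, E}⁺ = {B, E, G} — none reach the full schema.
{A, B, C, F}⁺: ABC→EG adds E, G → {A, B, C, E, F, G}. Minimal: {B, C, F}⁺ = {B, C, F}; {A, C, F}⁺ = {A, C, F}; {A, B, F}⁺ = {A, B, F}; … — none reach the full schema.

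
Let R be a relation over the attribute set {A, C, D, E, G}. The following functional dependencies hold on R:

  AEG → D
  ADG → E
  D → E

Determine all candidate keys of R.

Attributes A, C, G never appear on any right-hand side, so every candidate key must contain {A, C, G}.
{A, C, G}⁺ = {A, C, G}, which is not all of the schema, so we must add further attributes.
{A, C, D, G}⁺: ADG→E adds E → {A, C, D, E, G}.
{A, C, E, G}⁺: AEG→D adds D → {A, C, D, E, G}.

{A, C, D, G}, {A, C, E, G}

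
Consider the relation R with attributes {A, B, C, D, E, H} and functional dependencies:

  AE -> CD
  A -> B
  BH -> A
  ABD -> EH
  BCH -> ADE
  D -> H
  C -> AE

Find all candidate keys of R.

(C), (A, D), (A, E), (B, D), (B, E, H)

{C}⁺: C→AE adds A, E; AE→CD adds D; A→B adds B; ABD→EH adds H → {A, B, C, D, E, H}.
{A, D}⁺: A→B adds B; ABD→EH adds E, H; AE→CD adds C → {A, B, C, D, E, H}.
{A, E}⁺: AE→CD adds C, D; A→B adds B; ABD→EH adds H → {A, B, C, D, E, H}.
{B, D}⁺: D→H adds H; BH→A adds A; ABD→EH adds E; AE→CD adds C → {A, B, C, D, E, H}.
{B, E, H}⁺: BH→A adds A; AE→CD adds C, D → {A, B, C, D, E, H}.
Any other superkey contains one of these as a subset, so there are no further candidate keys.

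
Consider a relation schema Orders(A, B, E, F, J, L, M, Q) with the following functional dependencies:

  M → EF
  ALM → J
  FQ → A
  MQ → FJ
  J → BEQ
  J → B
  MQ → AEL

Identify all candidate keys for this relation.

JM, MQ, ALM

Attribute M never appears on the right-hand side of any dependency, so M must belong to every candidate key.
{M}⁺ = {E, F, M}, which is not all of the schema, so we must add further attributes.
{J, M}⁺: M→EF adds E, F; J→BEQ adds B, Q; MQ→AEL adds A, L → {A, B, E, F, J, L, M, Q}. Minimal: {M}⁺ = {E, F, M}; {J}⁺ = {B, E, J, Q} — none reach the full schema.
{M, Q}⁺: M→EF adds E, F; FQ→A adds A; MQ→FJ adds J; J→BEQ adds B; MQ→AEL adds L → {A, B, E, F, J, L, M, Q}. Minimal: {Q}⁺ = {Q}; {M}⁺ = {E, F, M} — none reach the full schema.
{A, L, M}⁺: M→EF adds E, F; ALM→J adds J; J→BEQ adds B, Q → {A, B, E, F, J, L, M, Q}. Minimal: {L, M}⁺ = {E, F, L, M}; {A, M}⁺ = {A, E, F, M}; {A, L}⁺ = {A, L} — none reach the full schema.
Any other superkey contains one of these as a subset, so there are no further candidate keys.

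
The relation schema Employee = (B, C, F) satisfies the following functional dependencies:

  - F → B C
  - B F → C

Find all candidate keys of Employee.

(F)

Attribute F never appears on the right-hand side of any dependency, so F must belong to every candidate key.
{F}⁺ = {B, C, F}, which is all of the schema, so {F} is the only candidate key.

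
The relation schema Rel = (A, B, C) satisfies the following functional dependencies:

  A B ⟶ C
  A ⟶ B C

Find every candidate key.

Attribute A never appears on the right-hand side of any dependency, so A must belong to every candidate key.
{A}⁺ = {A, B, C}, which is all of the schema, so {A} is the only candidate key.

A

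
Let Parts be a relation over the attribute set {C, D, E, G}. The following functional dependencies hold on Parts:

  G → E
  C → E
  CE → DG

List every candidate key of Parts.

{C}⁺: C→E adds E; CE→DG adds D, G → {C, D, E, G}.

(C)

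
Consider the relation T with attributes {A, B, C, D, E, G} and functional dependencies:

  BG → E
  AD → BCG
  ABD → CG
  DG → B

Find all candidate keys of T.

{A, D}

Attributes A, D never appear on any right-hand side, so every candidate key must contain {A, D}.
{A, D}⁺ = {A, B, C, D, E, G}, which is all of the schema, so {A, D} is the only candidate key.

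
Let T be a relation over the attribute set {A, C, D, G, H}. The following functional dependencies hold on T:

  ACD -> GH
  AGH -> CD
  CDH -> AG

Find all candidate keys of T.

(A, C, D); (A, G, H); (C, D, H)

{A, C, D}⁺: ACD→GH adds G, H → {A, C, D, G, H}. Minimal: {C, D}⁺ = {C, D}; {A, D}⁺ = {A, D}; {A, C}⁺ = {A, C} — none reach the full schema.
{A, G, H}⁺: AGH→CD adds C, D → {A, C, D, G, H}. Minimal: {G, H}⁺ = {G, H}; {A, H}⁺ = {A, H}; {A, G}⁺ = {A, G} — none reach the full schema.
{C, D, H}⁺: CDH→AG adds A, G → {A, C, D, G, H}. Minimal: {D, H}⁺ = {D, H}; {C, H}⁺ = {C, H}; {C, D}⁺ = {C, D} — none reach the full schema.
Any other superkey contains one of these as a subset, so there are no further candidate keys.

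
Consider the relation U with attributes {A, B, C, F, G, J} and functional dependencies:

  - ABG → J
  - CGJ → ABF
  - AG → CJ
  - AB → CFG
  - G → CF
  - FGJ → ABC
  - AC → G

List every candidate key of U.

(A, B), (A, C), (A, G), (G, J)

{A, B}⁺: AB→CFG adds C, F, G; ABG→J adds J → {A, B, C, F, G, J}. Minimal: {B}⁺ = {B}; {A}⁺ = {A} — none reach the full schema.
{A, C}⁺: AC→G adds G; AG→CJ adds J; G→CF adds F; FGJ→ABC adds B → {A, B, C, F, G, J}. Minimal: {C}⁺ = {C}; {A}⁺ = {A} — none reach the full schema.
{A, G}⁺: AG→CJ adds C, J; G→CF adds F; FGJ→ABC adds B → {A, B, C, F, G, J}. Minimal: {G}⁺ = {C, F, G}; {A}⁺ = {A} — none reach the full schema.
{G, J}⁺: G→CF adds C, F; FGJ→ABC adds A, B → {A, B, C, F, G, J}. Minimal: {J}⁺ = {J}; {G}⁺ = {C, F, G} — none reach the full schema.
Any other superkey contains one of these as a subset, so there are no further candidate keys.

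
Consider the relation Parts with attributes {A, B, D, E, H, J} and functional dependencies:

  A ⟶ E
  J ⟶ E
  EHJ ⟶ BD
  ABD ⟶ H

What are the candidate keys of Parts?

{A, H, J}, {A, B, D, J}

Attributes A, J never appear on any right-hand side, so every candidate key must contain {A, J}.
{A, J}⁺ = {A, E, J}, which is not all of the schema, so we must add further attributes.
{A, H, J}⁺: A→E adds E; EHJ→BD adds B, D → {A, B, D, E, H, J}.
{A, B, D, J}⁺: A→E adds E; ABD→H adds H → {A, B, D, E, H, J}.
Any other superkey contains one of these as a subset, so there are no further candidate keys.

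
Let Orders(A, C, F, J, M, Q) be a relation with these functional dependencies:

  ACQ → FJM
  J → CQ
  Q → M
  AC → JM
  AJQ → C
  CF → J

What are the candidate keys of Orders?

Attribute A never appears on the right-hand side of any dependency, so A must belong to every candidate key.
{A}⁺ = {A}, which is not all of the schema, so we must add further attributes.
{A, C}⁺: AC→JM adds J, M; J→CQ adds Q; ACQ→FJM adds F → {A, C, F, J, M, Q}. Minimal: {C}⁺ = {C}; {A}⁺ = {A} — none reach the full schema.
{A, J}⁺: J→CQ adds C, Q; Q→M adds M; ACQ→FJM adds F → {A, C, F, J, M, Q}. Minimal: {J}⁺ = {C, J, M, Q}; {A}⁺ = {A} — none reach the full schema.
Any other superkey contains one of these as a subset, so there are no further candidate keys.

{A, C}; {A, J}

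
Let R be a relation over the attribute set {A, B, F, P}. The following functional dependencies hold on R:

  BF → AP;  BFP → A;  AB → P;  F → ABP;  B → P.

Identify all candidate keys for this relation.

{F}

Attribute F never appears on the right-hand side of any dependency, so F must belong to every candidate key.
{F}⁺ = {A, B, F, P}, which is all of the schema, so {F} is the only candidate key.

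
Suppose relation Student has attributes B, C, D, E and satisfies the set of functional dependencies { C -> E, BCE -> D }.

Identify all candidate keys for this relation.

{B, C}⁺: C→E adds E; BCE→D adds D → {B, C, D, E}.

{B, C}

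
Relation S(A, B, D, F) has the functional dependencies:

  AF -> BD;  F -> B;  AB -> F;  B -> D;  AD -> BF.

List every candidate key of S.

Attribute A never appears on the right-hand side of any dependency, so A must belong to every candidate key.
{A}⁺ = {A}, which is not all of the schema, so we must add further attributes.
{A, B}⁺: AB→F adds F; B→D adds D → {A, B, D, F}. Minimal: {B}⁺ = {B, D}; {A}⁺ = {A} — none reach the full schema.
{A, D}⁺: AD→BF adds B, F → {A, B, D, F}. Minimal: {D}⁺ = {D}; {A}⁺ = {A} — none reach the full schema.
{A, F}⁺: AF→BD adds B, D → {A, B, D, F}. Minimal: {F}⁺ = {B, D, F}; {A}⁺ = {A} — none reach the full schema.

{A, B}, {A, D}, {A, F}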